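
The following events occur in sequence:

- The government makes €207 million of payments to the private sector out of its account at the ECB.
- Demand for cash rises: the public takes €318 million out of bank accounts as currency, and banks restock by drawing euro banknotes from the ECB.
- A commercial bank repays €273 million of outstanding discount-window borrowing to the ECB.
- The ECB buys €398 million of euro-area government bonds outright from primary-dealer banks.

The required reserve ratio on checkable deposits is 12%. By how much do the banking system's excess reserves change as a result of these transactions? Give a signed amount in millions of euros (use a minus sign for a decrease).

+€27.32 million

Government spending €207 million: reserves +€207M, deposits +€207M.
Currency withdrawal €318 million: reserves −€318M, deposits −€318M.
Discount-window repayment €273 million: reserves −€273M, deposits 0.
OMO purchase (from banks) €398 million: reserves +€398M, deposits 0.
Totals: Δreserves = +€14M, Δdeposits = −€111M.
Δrequired reserves = 12% × −€111M = −€13.32M.
Δexcess reserves = Δreserves − Δrequired = +€14M − (−€13.32M) = +€27.32 million.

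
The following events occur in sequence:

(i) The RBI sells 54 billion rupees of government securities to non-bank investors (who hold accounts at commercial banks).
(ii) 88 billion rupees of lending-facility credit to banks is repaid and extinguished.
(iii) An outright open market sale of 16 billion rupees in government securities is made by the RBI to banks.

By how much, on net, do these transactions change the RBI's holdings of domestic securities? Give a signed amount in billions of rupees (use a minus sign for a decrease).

-70 billion

RBI balance sheet:
  Assets:      Securities −70B, Loans to banks −88B
  Liabilities: Bank reserves −158B
Commercial banking system:
  Assets:      Reserves at CB −158B, Securities +16B
  Liabilities: Checkable deposits −54B, Borrowings from CB −88B
So the change in the RBI's holdings of domestic securities is -70 billion.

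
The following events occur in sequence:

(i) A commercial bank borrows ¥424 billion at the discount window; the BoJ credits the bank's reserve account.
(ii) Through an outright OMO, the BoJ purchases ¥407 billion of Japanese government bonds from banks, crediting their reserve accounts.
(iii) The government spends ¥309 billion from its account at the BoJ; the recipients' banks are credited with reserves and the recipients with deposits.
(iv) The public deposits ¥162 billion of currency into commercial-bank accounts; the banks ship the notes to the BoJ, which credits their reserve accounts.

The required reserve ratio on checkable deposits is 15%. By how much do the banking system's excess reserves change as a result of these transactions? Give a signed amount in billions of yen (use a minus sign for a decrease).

Discount-window loan ¥424 billion: reserves +¥424B, deposits 0.
OMO purchase (from banks) ¥407 billion: reserves +¥407B, deposits 0.
Government spending ¥309 billion: reserves +¥309B, deposits +¥309B.
Currency deposit ¥162 billion: reserves +¥162B, deposits +¥162B.
Totals: Δreserves = +¥1302B, Δdeposits = +¥471B.
Δrequired reserves = 15% × +¥471B = +¥70.65B.
Δexcess reserves = Δreserves − Δrequired = +¥1302B − (+¥70.65B) = +¥1231.35 billion.

+¥1231.35 billion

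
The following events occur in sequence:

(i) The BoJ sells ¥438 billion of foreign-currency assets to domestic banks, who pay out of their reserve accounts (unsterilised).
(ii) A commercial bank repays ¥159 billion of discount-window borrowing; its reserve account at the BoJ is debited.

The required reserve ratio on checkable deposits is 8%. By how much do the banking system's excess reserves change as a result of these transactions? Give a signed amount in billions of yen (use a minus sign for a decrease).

FX sale ¥438 billion: reserves −¥438B, deposits 0.
Discount-window repayment ¥159 billion: reserves −¥159B, deposits 0.
Totals: Δreserves = −¥597B, Δdeposits = 0.
Δrequired reserves = 8% × 0 = 0.
Δexcess reserves = Δreserves − Δrequired = −¥597B − (0) = -¥597 billion.

-¥597 billion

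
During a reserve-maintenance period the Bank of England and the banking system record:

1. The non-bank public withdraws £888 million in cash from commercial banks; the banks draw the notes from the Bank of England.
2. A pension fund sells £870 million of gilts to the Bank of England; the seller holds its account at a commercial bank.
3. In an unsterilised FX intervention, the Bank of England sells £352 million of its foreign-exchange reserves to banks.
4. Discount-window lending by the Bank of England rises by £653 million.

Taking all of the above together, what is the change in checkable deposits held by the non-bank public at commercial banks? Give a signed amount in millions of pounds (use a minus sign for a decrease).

Currency withdrawal £888 million: non-bank counterparties' bank balances fall → −£888M.
Asset purchase (from non-banks) £870 million: non-bank counterparties' bank balances rise → +£870M.
FX sale £352 million: the counterparty is a bank, so public deposits are unchanged → 0.
Discount-window loan £653 million: the counterparty is a bank, so public deposits are unchanged → 0.
Net: −888 + 870 + 0 + 0 = -£18 million.

-£18 million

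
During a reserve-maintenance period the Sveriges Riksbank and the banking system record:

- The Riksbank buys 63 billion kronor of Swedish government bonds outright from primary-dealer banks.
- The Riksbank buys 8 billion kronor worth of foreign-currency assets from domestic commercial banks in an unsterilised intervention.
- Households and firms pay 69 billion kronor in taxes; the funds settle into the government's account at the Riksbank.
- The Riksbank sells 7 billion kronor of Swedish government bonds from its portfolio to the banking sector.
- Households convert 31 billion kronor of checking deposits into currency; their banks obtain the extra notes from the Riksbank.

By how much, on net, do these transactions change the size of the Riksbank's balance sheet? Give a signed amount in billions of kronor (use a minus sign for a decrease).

+64 billion

Riksbank balance sheet:
  Assets:      Securities +56B, Foreign assets +8B
  Liabilities: Bank reserves −36B, Currency in circulation +31B, Government deposits +69B
Commercial banking system:
  Assets:      Reserves at CB −36B, Securities −56B, Foreign assets −8B
  Liabilities: Checkable deposits −100B
Change in total Riksbank assets = +64 billion.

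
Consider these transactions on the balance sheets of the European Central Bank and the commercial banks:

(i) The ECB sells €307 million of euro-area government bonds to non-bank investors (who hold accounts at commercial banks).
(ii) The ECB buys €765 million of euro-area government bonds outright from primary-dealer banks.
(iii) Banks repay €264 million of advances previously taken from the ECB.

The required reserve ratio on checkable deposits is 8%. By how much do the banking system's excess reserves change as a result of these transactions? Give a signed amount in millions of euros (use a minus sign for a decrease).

+€218.56 million

Asset sale (to non-banks) €307 million: reserves −€307M, deposits −€307M.
OMO purchase (from banks) €765 million: reserves +€765M, deposits 0.
Discount-window repayment €264 million: reserves −€264M, deposits 0.
Totals: Δreserves = +€194M, Δdeposits = −€307M.
Δrequired reserves = 8% × −€307M = −€24.56M.
Δexcess reserves = Δreserves − Δrequired = +€194M − (−€24.56M) = +€218.56 million.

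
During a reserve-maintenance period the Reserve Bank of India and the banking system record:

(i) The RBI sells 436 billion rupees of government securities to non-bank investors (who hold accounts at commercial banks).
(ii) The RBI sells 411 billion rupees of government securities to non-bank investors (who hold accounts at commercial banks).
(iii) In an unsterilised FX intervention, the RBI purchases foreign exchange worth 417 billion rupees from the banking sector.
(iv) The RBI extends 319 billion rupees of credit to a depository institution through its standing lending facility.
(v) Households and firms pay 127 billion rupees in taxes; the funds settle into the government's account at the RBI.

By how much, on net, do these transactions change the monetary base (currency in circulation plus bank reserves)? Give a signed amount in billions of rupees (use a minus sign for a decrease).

Asset sale (to non-banks) 436 billion rupees: RBI balance sheet contracts → −436B.
Asset sale (to non-banks) 411 billion rupees: RBI balance sheet contracts → −411B.
FX purchase 417 billion rupees: RBI balance sheet expands → +417B.
Discount-window loan 319 billion rupees: RBI balance sheet expands → +319B.
Government account inflow 127 billion rupees: reserves shift to a non-base liability → −127B.
Net: −436 − 411 + 417 + 319 − 127 = -238 billion.

-238 billion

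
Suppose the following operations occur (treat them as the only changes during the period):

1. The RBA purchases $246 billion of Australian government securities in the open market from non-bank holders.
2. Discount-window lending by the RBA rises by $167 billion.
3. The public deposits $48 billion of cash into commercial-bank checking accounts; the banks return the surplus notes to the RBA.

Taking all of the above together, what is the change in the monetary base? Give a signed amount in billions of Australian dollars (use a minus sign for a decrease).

+$413 billion

Asset purchase (from non-banks) $246 billion: RBA balance sheet expands → +$246B.
Discount-window loan $167 billion: RBA balance sheet expands → +$167B.
Currency deposit $48 billion: just a shift between currency and reserves — both are base money → 0.
Net: 246 + 167 + 0 = +$413 billion.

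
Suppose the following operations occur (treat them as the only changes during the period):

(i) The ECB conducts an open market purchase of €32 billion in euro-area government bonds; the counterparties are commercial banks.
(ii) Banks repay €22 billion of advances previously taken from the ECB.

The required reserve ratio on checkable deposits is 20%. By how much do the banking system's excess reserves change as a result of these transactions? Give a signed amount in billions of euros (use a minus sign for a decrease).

+€10 billion

OMO purchase (from banks) €32 billion: reserves +€32B, deposits 0.
Discount-window repayment €22 billion: reserves −€22B, deposits 0.
Totals: Δreserves = +€10B, Δdeposits = 0.
Δrequired reserves = 20% × 0 = 0.
Δexcess reserves = Δreserves − Δrequired = +€10B − (0) = +€10 billion.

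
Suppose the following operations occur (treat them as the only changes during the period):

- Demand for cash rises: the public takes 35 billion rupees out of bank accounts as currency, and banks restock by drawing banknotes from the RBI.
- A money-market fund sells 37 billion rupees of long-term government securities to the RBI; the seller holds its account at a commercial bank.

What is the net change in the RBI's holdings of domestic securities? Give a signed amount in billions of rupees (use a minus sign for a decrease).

Currency withdrawal 35 billion rupees: the RBI's securities portfolio is untouched → 0.
Asset purchase (from non-banks) 37 billion rupees: securities added to the RBI's portfolio → +37B.
Net: 0 + 37 = +37 billion.

+37 billion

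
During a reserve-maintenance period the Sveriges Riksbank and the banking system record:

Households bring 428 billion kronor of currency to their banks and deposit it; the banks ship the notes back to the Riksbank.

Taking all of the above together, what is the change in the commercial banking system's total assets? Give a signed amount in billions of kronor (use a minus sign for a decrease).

Currency deposit 428 billion kronor: bank balance sheets expand → +428B.

+428 billion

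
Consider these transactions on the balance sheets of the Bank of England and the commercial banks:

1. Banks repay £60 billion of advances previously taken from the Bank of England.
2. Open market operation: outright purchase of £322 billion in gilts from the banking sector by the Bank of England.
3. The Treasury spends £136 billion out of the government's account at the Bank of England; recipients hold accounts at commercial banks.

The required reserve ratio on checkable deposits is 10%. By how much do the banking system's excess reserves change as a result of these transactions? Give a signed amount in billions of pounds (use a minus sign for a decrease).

Discount-window repayment £60 billion: reserves −£60B, deposits 0.
OMO purchase (from banks) £322 billion: reserves +£322B, deposits 0.
Government spending £136 billion: reserves +£136B, deposits +£136B.
Totals: Δreserves = +£398B, Δdeposits = +£136B.
Δrequired reserves = 10% × +£136B = +£13.6B.
Δexcess reserves = Δreserves − Δrequired = +£398B − (+£13.6B) = +£384.4 billion.

+£384.4 billion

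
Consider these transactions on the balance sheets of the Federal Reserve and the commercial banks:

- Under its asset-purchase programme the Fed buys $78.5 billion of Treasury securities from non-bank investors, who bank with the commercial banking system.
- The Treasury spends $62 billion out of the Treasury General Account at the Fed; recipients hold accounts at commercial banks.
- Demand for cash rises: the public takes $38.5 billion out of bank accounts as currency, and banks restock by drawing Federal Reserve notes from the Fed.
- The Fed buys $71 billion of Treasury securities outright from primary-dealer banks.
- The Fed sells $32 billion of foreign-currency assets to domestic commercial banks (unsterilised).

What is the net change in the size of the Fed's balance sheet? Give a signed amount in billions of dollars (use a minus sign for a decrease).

Fed balance sheet:
  Assets:      Securities +$149.5B, Foreign assets −$32B
  Liabilities: Bank reserves +$141B, Currency in circulation +$38.5B, Government deposits −$62B
Change in total Fed assets = +$117.5 billion.

+$117.5 billion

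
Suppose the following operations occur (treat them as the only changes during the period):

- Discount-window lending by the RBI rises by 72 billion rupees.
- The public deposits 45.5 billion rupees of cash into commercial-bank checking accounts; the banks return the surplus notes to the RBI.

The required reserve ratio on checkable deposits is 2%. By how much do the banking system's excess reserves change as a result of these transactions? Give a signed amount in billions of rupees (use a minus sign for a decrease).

+116.59 billion

Discount-window loan 72 billion rupees: reserves +72B, deposits 0.
Currency deposit 45.5 billion rupees: reserves +45.5B, deposits +45.5B.
Totals: Δreserves = +117.5B, Δdeposits = +45.5B.
Δrequired reserves = 2% × +45.5B = +0.91B.
Δexcess reserves = Δreserves − Δrequired = +117.5B − (+0.91B) = +116.59 billion.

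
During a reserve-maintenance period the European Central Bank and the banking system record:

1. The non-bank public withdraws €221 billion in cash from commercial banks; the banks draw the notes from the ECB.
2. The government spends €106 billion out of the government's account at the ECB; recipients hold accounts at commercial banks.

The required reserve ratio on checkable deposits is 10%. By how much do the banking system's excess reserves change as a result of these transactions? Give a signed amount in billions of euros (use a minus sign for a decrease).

-€103.5 billion

Currency withdrawal €221 billion: reserves −€221B, deposits −€221B.
Government spending €106 billion: reserves +€106B, deposits +€106B.
Totals: Δreserves = −€115B, Δdeposits = −€115B.
Δrequired reserves = 10% × −€115B = −€11.5B.
Δexcess reserves = Δreserves − Δrequired = −€115B − (−€11.5B) = -€103.5 billion.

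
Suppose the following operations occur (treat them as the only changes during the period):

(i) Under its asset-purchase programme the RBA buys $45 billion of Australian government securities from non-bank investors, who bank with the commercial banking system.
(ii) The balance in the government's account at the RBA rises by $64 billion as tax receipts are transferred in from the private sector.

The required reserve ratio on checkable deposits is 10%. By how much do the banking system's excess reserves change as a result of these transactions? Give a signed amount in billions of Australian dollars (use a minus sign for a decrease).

-$17.1 billion

Asset purchase (from non-banks) $45 billion: reserves +$45B, deposits +$45B.
Government account inflow $64 billion: reserves −$64B, deposits −$64B.
Totals: Δreserves = −$19B, Δdeposits = −$19B.
Δrequired reserves = 10% × −$19B = −$1.9B.
Δexcess reserves = Δreserves − Δrequired = −$19B − (−$1.9B) = -$17.1 billion.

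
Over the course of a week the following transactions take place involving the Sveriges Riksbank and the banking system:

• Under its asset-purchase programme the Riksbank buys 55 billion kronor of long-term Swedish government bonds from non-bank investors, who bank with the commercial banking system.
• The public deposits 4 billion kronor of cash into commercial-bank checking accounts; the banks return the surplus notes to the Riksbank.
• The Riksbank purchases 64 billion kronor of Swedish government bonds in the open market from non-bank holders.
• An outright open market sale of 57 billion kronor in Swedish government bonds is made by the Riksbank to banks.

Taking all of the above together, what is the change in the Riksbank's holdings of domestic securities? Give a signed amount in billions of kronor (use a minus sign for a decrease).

+62 billion

Riksbank balance sheet:
  Assets:      Securities +62B
  Liabilities: Bank reserves +66B, Currency in circulation −4B
So the change in the Riksbank's holdings of domestic securities is +62 billion.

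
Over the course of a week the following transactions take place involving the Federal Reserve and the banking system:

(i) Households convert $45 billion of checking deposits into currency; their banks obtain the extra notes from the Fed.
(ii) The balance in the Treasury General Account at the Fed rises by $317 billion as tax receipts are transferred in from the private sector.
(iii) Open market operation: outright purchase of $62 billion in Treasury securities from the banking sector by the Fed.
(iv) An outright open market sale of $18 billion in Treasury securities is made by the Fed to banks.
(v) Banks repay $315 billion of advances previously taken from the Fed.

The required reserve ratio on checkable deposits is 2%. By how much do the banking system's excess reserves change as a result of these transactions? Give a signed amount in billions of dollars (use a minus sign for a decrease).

-$625.76 billion

Currency withdrawal $45 billion: reserves −$45B, deposits −$45B.
Government account inflow $317 billion: reserves −$317B, deposits −$317B.
OMO purchase (from banks) $62 billion: reserves +$62B, deposits 0.
OMO sale (to banks) $18 billion: reserves −$18B, deposits 0.
Discount-window repayment $315 billion: reserves −$315B, deposits 0.
Totals: Δreserves = −$633B, Δdeposits = −$362B.
Δrequired reserves = 2% × −$362B = −$7.24B.
Δexcess reserves = Δreserves − Δrequired = −$633B − (−$7.24B) = -$625.76 billion.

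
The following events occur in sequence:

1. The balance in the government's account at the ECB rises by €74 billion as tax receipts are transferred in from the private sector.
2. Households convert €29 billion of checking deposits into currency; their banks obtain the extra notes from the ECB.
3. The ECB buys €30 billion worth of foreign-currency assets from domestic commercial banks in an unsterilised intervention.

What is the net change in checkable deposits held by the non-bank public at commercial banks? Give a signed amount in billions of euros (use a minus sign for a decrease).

-€103 billion

Government account inflow €74 billion: non-bank counterparties' bank balances fall → −€74B.
Currency withdrawal €29 billion: non-bank counterparties' bank balances fall → −€29B.
FX purchase €30 billion: the counterparty is a bank, so public deposits are unchanged → 0.
Net: −74 − 29 + 0 = -€103 billion.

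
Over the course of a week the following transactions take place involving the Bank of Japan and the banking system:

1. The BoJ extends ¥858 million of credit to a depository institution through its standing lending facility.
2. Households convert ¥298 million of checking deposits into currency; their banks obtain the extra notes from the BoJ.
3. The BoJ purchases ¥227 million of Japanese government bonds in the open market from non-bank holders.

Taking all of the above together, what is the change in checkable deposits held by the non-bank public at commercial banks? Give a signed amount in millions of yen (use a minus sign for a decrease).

-¥71 million

BoJ balance sheet:
  Assets:      Securities +¥227M, Loans to banks +¥858M
  Liabilities: Bank reserves +¥787M, Currency in circulation +¥298M
Commercial banking system:
  Assets:      Reserves at CB +¥787M
  Liabilities: Checkable deposits −¥71M, Borrowings from CB +¥858M
So the change in checkable deposits held by the non-bank public at commercial banks is -¥71 million.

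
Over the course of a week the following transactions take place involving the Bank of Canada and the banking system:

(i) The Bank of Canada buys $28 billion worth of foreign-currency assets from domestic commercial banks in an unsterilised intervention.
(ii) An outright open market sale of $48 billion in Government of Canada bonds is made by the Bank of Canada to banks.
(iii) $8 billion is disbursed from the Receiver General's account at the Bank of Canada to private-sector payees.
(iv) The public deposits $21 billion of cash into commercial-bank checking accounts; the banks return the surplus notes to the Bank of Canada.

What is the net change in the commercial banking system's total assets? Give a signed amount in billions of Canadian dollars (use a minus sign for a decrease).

+$29 billion

FX purchase $28 billion: just an asset swap on bank balance sheets → 0.
OMO sale (to banks) $48 billion: just an asset swap on bank balance sheets → 0.
Government spending $8 billion: bank balance sheets expand → +$8B.
Currency deposit $21 billion: bank balance sheets expand → +$21B.
Net: 0 + 0 + 8 + 21 = +$29 billion.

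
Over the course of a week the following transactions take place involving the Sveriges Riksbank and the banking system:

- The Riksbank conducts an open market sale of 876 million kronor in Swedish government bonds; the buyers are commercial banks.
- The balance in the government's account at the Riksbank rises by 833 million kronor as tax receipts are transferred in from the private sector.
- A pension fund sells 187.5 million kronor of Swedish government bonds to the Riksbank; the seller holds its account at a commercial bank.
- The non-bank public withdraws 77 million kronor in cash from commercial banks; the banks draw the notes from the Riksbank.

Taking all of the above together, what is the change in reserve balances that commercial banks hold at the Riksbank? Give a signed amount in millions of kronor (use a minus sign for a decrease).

-1598.5 million

Riksbank balance sheet:
  Assets:      Securities −688.5M
  Liabilities: Bank reserves −1598.5M, Currency in circulation +77M, Government deposits +833M
Commercial banking system:
  Assets:      Reserves at CB −1598.5M, Securities +876M
  Liabilities: Checkable deposits −722.5M
So the change in reserve balances that commercial banks hold at the Riksbank is -1598.5 million.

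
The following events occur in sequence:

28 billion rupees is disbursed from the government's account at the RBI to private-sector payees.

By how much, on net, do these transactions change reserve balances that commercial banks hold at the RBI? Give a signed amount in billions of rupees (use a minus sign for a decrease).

+28 billion

Government spending 28 billion rupees: government payments flow into bank reserve accounts → +28B.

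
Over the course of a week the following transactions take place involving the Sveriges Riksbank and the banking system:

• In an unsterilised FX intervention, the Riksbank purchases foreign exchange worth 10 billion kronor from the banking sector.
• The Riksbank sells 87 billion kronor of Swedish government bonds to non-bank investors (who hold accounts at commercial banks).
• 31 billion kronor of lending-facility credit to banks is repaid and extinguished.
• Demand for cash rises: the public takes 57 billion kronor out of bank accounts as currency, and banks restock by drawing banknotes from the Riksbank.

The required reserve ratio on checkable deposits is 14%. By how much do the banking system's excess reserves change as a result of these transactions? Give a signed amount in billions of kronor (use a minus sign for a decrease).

FX purchase 10 billion kronor: reserves +10B, deposits 0.
Asset sale (to non-banks) 87 billion kronor: reserves −87B, deposits −87B.
Discount-window repayment 31 billion kronor: reserves −31B, deposits 0.
Currency withdrawal 57 billion kronor: reserves −57B, deposits −57B.
Totals: Δreserves = −165B, Δdeposits = −144B.
Δrequired reserves = 14% × −144B = −20.16B.
Δexcess reserves = Δreserves − Δrequired = −165B − (−20.16B) = -144.84 billion.

-144.84 billion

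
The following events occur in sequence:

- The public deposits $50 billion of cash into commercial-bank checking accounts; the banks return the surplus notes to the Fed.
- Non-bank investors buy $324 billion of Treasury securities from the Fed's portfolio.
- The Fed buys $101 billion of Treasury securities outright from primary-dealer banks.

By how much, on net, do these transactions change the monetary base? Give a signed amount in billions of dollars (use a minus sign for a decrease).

-$223 billion

Fed balance sheet:
  Assets:      Securities −$223B
  Liabilities: Bank reserves −$173B, Currency in circulation −$50B
Monetary base = currency + reserves: −$50B + (−$173B) = -$223 billion.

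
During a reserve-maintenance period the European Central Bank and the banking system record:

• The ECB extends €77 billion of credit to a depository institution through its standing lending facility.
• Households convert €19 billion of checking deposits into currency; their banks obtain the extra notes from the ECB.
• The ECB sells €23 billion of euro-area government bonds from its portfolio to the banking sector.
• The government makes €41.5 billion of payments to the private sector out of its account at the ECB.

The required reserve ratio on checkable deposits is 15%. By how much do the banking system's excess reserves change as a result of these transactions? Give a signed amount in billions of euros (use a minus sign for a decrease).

Discount-window loan €77 billion: reserves +€77B, deposits 0.
Currency withdrawal €19 billion: reserves −€19B, deposits −€19B.
OMO sale (to banks) €23 billion: reserves −€23B, deposits 0.
Government spending €41.5 billion: reserves +€41.5B, deposits +€41.5B.
Totals: Δreserves = +€76.5B, Δdeposits = +€22.5B.
Δrequired reserves = 15% × +€22.5B = +€3.375B.
Δexcess reserves = Δreserves − Δrequired = +€76.5B − (+€3.375B) = +€73.125 billion.

+€73.125 billion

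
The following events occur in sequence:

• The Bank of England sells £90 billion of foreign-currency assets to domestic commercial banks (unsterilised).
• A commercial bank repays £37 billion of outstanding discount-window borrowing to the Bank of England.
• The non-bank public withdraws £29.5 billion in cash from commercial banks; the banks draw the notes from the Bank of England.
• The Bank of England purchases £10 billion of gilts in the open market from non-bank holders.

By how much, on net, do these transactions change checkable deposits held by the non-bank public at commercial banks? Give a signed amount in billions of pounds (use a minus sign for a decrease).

-£19.5 billion

Bank of England balance sheet:
  Assets:      Securities +£10B, Loans to banks −£37B, Foreign assets −£90B
  Liabilities: Bank reserves −£146.5B, Currency in circulation +£29.5B
Commercial banking system:
  Assets:      Reserves at CB −£146.5B, Foreign assets +£90B
  Liabilities: Checkable deposits −£19.5B, Borrowings from CB −£37B
So the change in checkable deposits held by the non-bank public at commercial banks is -£19.5 billion.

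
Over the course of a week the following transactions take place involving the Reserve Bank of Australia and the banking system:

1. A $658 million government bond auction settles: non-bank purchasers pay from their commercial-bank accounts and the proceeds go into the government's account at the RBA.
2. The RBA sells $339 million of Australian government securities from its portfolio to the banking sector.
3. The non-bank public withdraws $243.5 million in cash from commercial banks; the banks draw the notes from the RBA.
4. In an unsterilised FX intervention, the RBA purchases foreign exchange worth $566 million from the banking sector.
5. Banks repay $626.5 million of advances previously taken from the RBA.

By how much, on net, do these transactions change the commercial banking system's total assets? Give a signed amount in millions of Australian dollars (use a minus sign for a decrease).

-$1528 million

Government account inflow $658 million: bank balance sheets shrink → −$658M.
OMO sale (to banks) $339 million: just an asset swap on bank balance sheets → 0.
Currency withdrawal $243.5 million: bank balance sheets shrink → −$243.5M.
FX purchase $566 million: just an asset swap on bank balance sheets → 0.
Discount-window repayment $626.5 million: bank balance sheets shrink → −$626.5M.
Net: −658 + 0 − 243.5 + 0 − 626.5 = -$1528 million.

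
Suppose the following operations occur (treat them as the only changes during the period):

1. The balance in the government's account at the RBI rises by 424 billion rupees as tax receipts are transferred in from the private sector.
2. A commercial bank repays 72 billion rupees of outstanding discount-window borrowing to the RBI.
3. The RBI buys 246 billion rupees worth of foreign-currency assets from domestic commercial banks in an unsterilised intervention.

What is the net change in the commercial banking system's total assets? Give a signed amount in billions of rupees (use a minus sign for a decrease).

Government account inflow 424 billion rupees: bank balance sheets shrink → −424B.
Discount-window repayment 72 billion rupees: bank balance sheets shrink → −72B.
FX purchase 246 billion rupees: just an asset swap on bank balance sheets → 0.
Net: −424 − 72 + 0 = -496 billion.

-496 billion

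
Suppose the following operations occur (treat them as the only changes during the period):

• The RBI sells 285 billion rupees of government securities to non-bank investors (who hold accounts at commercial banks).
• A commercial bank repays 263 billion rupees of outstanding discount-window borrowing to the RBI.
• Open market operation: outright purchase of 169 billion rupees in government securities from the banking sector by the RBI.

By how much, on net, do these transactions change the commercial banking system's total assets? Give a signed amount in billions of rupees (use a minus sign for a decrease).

-548 billion

RBI balance sheet:
  Assets:      Securities −116B, Loans to banks −263B
  Liabilities: Bank reserves −379B
Commercial banking system:
  Assets:      Reserves at CB −379B, Securities −169B
  Liabilities: Checkable deposits −285B, Borrowings from CB −263B
Change in total bank assets = -548 billion.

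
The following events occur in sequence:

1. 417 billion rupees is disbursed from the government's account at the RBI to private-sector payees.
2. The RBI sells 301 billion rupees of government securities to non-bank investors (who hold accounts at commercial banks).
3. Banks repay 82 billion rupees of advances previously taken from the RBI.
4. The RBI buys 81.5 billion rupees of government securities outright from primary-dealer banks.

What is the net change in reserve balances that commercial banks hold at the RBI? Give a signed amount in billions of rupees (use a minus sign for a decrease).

RBI balance sheet:
  Assets:      Securities −219.5B, Loans to banks −82B
  Liabilities: Bank reserves +115.5B, Government deposits −417B
Commercial banking system:
  Assets:      Reserves at CB +115.5B, Securities −81.5B
  Liabilities: Checkable deposits +116B, Borrowings from CB −82B
So the change in reserve balances that commercial banks hold at the RBI is +115.5 billion.

+115.5 billion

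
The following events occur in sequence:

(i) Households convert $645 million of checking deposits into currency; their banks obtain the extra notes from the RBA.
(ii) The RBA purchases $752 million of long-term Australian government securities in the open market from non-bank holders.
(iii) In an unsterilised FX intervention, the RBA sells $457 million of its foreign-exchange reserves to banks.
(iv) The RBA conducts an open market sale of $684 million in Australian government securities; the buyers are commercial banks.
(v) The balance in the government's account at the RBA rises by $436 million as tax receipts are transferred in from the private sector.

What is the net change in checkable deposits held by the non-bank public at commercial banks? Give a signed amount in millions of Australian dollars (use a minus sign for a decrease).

-$329 million

Currency withdrawal $645 million: non-bank counterparties' bank balances fall → −$645M.
Asset purchase (from non-banks) $752 million: non-bank counterparties' bank balances rise → +$752M.
FX sale $457 million: the counterparty is a bank, so public deposits are unchanged → 0.
OMO sale (to banks) $684 million: the counterparty is a bank, so public deposits are unchanged → 0.
Government account inflow $436 million: non-bank counterparties' bank balances fall → −$436M.
Net: −645 + 752 + 0 + 0 − 436 = -$329 million.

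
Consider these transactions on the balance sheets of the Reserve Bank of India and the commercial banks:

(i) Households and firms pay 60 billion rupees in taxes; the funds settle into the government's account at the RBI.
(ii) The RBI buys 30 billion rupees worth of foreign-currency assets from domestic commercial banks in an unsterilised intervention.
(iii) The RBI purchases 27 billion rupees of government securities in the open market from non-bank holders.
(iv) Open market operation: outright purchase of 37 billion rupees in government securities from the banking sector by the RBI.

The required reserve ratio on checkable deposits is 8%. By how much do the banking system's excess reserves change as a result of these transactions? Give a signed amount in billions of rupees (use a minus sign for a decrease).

+36.64 billion

Government account inflow 60 billion rupees: reserves −60B, deposits −60B.
FX purchase 30 billion rupees: reserves +30B, deposits 0.
Asset purchase (from non-banks) 27 billion rupees: reserves +27B, deposits +27B.
OMO purchase (from banks) 37 billion rupees: reserves +37B, deposits 0.
Totals: Δreserves = +34B, Δdeposits = −33B.
Δrequired reserves = 8% × −33B = −2.64B.
Δexcess reserves = Δreserves − Δrequired = +34B − (−2.64B) = +36.64 billion.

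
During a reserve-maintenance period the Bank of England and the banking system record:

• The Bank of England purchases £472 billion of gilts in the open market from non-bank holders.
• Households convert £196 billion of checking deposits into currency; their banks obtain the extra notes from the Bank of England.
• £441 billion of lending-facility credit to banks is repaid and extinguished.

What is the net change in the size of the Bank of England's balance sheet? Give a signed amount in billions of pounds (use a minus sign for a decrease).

Bank of England balance sheet:
  Assets:      Securities +£472B, Loans to banks −£441B
  Liabilities: Bank reserves −£165B, Currency in circulation +£196B
Commercial banking system:
  Assets:      Reserves at CB −£165B
  Liabilities: Checkable deposits +£276B, Borrowings from CB −£441B
Change in total Bank of England assets = +£31 billion.

+£31 billion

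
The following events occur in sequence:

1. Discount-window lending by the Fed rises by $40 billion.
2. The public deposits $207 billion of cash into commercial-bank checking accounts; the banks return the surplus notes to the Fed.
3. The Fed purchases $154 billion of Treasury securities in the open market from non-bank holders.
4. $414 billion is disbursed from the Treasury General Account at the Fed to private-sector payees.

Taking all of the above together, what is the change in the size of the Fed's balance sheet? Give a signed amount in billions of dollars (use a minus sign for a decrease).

Fed balance sheet:
  Assets:      Securities +$154B, Loans to banks +$40B
  Liabilities: Bank reserves +$815B, Currency in circulation −$207B, Government deposits −$414B
Change in total Fed assets = +$194 billion.

+$194 billion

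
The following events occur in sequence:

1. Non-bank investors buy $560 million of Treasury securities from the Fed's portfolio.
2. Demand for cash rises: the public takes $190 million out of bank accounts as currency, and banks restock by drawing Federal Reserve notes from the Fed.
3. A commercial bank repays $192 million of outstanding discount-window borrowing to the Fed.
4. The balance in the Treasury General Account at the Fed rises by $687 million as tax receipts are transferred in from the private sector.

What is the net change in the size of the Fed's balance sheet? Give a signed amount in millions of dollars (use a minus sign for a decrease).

Asset sale (to non-banks) $560 million: a Fed asset is shed → −$560M.
Currency withdrawal $190 million: only the composition of liabilities changes → 0.
Discount-window repayment $192 million: a Fed asset is shed → −$192M.
Government account inflow $687 million: only the composition of liabilities changes → 0.
Net: −560 + 0 − 192 + 0 = -$752 million.

-$752 million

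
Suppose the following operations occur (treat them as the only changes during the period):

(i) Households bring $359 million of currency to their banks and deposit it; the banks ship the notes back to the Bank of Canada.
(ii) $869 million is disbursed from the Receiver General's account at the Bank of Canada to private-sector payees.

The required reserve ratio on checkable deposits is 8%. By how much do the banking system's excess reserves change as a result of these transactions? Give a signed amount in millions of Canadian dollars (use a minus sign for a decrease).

+$1129.76 million

Currency deposit $359 million: reserves +$359M, deposits +$359M.
Government spending $869 million: reserves +$869M, deposits +$869M.
Totals: Δreserves = +$1228M, Δdeposits = +$1228M.
Δrequired reserves = 8% × +$1228M = +$98.24M.
Δexcess reserves = Δreserves − Δrequired = +$1228M − (+$98.24M) = +$1129.76 million.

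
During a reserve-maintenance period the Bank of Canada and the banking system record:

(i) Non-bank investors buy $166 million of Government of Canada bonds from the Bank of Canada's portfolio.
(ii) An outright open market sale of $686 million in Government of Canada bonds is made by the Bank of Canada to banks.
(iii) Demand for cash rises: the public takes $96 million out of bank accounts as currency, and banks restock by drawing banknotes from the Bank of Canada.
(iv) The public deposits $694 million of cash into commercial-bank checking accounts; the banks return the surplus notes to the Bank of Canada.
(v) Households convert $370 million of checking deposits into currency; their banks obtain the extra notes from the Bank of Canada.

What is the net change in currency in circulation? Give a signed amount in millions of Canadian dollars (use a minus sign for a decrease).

Bank of Canada balance sheet:
  Assets:      Securities −$852M
  Liabilities: Bank reserves −$624M, Currency in circulation −$228M
So the change in currency in circulation is -$228 million.

-$228 million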